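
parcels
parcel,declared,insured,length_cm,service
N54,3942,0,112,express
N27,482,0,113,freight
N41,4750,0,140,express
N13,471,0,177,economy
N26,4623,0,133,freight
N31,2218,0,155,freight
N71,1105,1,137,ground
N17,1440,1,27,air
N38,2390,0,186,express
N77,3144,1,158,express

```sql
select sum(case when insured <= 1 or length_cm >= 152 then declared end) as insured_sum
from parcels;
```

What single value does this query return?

24565

parcel=N54: ✓ → 3942
parcel=N27: ✓ → 482
parcel=N41: ✓ → 4750
parcel=N13: ✓ → 471
parcel=N26: ✓ → 4623
parcel=N31: ✓ → 2218
parcel=N71: ✓ → 1105
parcel=N17: ✓ → 1440
parcel=N38: ✓ → 2390
parcel=N77: ✓ → 3144
insured_sum = 3942 + 482 + 4750 + 471 + 4623 + 2218 + 1105 + 1440 + 2390 + 3144 = 24565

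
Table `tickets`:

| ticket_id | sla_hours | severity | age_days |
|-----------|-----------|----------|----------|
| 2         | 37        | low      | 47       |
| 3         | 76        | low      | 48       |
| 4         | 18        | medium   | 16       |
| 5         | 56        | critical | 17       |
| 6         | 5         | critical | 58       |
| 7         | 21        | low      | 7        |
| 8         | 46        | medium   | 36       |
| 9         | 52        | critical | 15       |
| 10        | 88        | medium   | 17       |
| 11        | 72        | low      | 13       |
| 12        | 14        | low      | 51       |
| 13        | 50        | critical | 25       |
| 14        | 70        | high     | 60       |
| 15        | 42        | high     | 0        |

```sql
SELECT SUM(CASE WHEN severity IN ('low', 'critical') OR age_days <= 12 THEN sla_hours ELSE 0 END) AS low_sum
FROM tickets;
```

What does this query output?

ticket_id=2: ✓ → 37
ticket_id=3: ✓ → 76
ticket_id=4: ✗
ticket_id=5: ✓ → 56
ticket_id=6: ✓ → 5
ticket_id=7: ✓ → 21
ticket_id=8: ✗
ticket_id=9: ✓ → 52
ticket_id=10: ✗
ticket_id=11: ✓ → 72
ticket_id=12: ✓ → 14
ticket_id=13: ✓ → 50
ticket_id=14: ✗
ticket_id=15: ✓ → 42
low_sum = 37 + 76 + 56 + 5 + 21 + 52 + 72 + 14 + 50 + 42 = 425

425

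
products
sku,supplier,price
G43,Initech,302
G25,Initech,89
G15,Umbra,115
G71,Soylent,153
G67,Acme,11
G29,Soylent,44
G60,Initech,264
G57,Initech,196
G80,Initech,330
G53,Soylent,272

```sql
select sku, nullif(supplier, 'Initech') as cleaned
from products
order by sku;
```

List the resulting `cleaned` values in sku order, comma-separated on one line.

Umbra, NULL, Soylent, NULL, Soylent, NULL, NULL, Acme, Soylent, NULL

sku=G15: supplier=Umbra vs Initech: differ → Umbra
sku=G25: supplier=Initech vs Initech: equal → NULL
sku=G29: supplier=Soylent vs Initech: differ → Soylent
sku=G43: supplier=Initech vs Initech: equal → NULL
sku=G53: supplier=Soylent vs Initech: differ → Soylent
sku=G57: supplier=Initech vs Initech: equal → NULL
sku=G60: supplier=Initech vs Initech: equal → NULL
sku=G67: supplier=Acme vs Initech: differ → Acme
sku=G71: supplier=Soylent vs Initech: differ → Soylent
sku=G80: supplier=Initech vs Initech: equal → NULL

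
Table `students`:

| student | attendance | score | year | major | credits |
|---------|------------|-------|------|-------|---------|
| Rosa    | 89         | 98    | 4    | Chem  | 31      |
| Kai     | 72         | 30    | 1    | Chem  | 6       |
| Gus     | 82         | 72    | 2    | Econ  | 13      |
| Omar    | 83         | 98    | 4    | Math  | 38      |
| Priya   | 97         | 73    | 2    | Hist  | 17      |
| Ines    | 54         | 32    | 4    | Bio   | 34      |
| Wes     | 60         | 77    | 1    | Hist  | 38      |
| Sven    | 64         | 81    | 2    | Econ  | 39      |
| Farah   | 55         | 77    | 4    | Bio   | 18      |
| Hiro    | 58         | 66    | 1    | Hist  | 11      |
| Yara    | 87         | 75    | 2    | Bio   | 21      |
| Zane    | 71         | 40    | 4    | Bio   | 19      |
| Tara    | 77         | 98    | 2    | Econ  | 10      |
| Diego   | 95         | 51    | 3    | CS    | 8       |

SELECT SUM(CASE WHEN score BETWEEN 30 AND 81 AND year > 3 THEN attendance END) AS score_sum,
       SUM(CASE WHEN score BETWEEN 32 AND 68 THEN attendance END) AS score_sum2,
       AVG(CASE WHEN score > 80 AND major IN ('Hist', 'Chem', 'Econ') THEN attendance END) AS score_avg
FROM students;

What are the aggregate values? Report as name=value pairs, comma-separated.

[score_sum: score BETWEEN 30 AND 81 AND year > 3]
student=Rosa: ✗
student=Kai: ✗
student=Gus: ✗
student=Omar: ✗
student=Priya: ✗
student=Ines: ✓ → 54
student=Wes: ✗
student=Sven: ✗
student=Farah: ✓ → 55
student=Hiro: ✗
student=Yara: ✗
student=Zane: ✓ → 71
student=Tara: ✗
student=Diego: ✗
score_sum = 54 + 55 + 71 = 180
—
[score_sum2: score BETWEEN 32 AND 68]
student=Rosa: ✗
student=Kai: ✗
student=Gus: ✗
student=Omar: ✗
student=Priya: ✗
student=Ines: ✓ → 54
student=Wes: ✗
student=Sven: ✗
student=Farah: ✗
student=Hiro: ✓ → 58
student=Yara: ✗
student=Zane: ✓ → 71
student=Tara: ✗
student=Diego: ✓ → 95
score_sum2 = 54 + 58 + 71 + 95 = 278
—
[score_avg: score > 80 AND major IN ('Hist', 'Chem', 'Econ')]
student=Rosa: ✓ → 89
student=Kai: ✗
student=Gus: ✗
student=Omar: ✗
student=Priya: ✗
student=Ines: ✗
student=Wes: ✗
student=Sven: ✓ → 64
student=Farah: ✗
student=Hiro: ✗
student=Yara: ✗
student=Zane: ✗
student=Tara: ✓ → 77
student=Diego: ✗
score_avg = (89 + 64 + 77) / 3 = 76.6666666667

score_sum=180, score_sum2=278, score_avg=76.6666666667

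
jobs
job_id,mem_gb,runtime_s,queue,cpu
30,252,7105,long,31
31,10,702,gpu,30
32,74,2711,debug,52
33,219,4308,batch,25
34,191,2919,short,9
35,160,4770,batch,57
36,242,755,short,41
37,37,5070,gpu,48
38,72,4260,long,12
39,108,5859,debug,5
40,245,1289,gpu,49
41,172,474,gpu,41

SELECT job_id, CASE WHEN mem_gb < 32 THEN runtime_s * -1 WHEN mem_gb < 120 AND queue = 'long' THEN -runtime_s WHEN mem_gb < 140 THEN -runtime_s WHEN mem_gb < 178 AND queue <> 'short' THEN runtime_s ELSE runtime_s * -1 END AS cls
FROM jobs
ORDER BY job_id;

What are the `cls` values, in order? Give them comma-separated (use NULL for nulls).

-7105, -702, -2711, -4308, -2919, 4770, -755, -5070, -4260, -5859, -1289, 474

job_id=30: ELSE → -7105
job_id=31: mem_gb < 32 → -702
job_id=32: mem_gb < 140 → -2711
job_id=33: ELSE → -4308
job_id=34: ELSE → -2919
job_id=35: mem_gb < 178 AND queue <> 'short' → 4770
job_id=36: ELSE → -755
job_id=37: mem_gb < 140 → -5070
job_id=38: mem_gb < 120 AND queue = 'long' → -4260
job_id=39: mem_gb < 140 → -5859
job_id=40: ELSE → -1289
job_id=41: mem_gb < 178 AND queue <> 'short' → 474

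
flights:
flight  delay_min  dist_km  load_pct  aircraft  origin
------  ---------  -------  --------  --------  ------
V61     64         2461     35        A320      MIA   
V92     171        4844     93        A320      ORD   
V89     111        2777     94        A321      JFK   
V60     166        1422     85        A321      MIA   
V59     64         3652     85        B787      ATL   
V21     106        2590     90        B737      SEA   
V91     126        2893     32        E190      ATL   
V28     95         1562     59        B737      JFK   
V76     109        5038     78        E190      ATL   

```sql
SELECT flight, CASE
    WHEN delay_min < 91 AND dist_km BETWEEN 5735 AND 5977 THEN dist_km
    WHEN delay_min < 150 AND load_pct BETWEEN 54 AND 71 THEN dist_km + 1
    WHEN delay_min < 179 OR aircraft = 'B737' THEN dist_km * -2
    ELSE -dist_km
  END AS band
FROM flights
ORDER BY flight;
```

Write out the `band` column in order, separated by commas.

flight=V21: delay_min < 179 OR aircraft = 'B737' → -5180
flight=V28: delay_min < 150 AND load_pct BETWEEN 54 AND 71 → 1563
flight=V59: delay_min < 179 OR aircraft = 'B737' → -7304
flight=V60: delay_min < 179 OR aircraft = 'B737' → -2844
flight=V61: delay_min < 179 OR aircraft = 'B737' → -4922
flight=V76: delay_min < 179 OR aircraft = 'B737' → -10076
flight=V89: delay_min < 179 OR aircraft = 'B737' → -5554
flight=V91: delay_min < 179 OR aircraft = 'B737' → -5786
flight=V92: delay_min < 179 OR aircraft = 'B737' → -9688

-5180, 1563, -7304, -2844, -4922, -10076, -5554, -5786, -9688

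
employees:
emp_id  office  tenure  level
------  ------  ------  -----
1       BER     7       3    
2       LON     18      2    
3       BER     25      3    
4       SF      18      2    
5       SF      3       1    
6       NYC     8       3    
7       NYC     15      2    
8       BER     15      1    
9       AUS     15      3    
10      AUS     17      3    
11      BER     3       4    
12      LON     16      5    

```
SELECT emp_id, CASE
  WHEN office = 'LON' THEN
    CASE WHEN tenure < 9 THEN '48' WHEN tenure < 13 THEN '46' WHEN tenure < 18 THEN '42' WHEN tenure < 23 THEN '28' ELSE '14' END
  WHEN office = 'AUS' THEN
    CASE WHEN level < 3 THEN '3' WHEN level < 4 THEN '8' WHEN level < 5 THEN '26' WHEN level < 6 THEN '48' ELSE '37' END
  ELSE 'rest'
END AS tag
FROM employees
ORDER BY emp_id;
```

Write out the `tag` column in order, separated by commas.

rest, 28, rest, rest, rest, rest, rest, rest, 8, 8, rest, 42

emp_id=1: office='BER' → outer ELSE → rest
emp_id=2: office='LON' → inner[tenure < 23] → 28
emp_id=3: office='BER' → outer ELSE → rest
emp_id=4: office='SF' → outer ELSE → rest
emp_id=5: office='SF' → outer ELSE → rest
emp_id=6: office='NYC' → outer ELSE → rest
emp_id=7: office='NYC' → outer ELSE → rest
emp_id=8: office='BER' → outer ELSE → rest
emp_id=9: office='AUS' → inner[level < 4] → 8
emp_id=10: office='AUS' → inner[level < 4] → 8
emp_id=11: office='BER' → outer ELSE → rest
emp_id=12: office='LON' → inner[tenure < 18] → 42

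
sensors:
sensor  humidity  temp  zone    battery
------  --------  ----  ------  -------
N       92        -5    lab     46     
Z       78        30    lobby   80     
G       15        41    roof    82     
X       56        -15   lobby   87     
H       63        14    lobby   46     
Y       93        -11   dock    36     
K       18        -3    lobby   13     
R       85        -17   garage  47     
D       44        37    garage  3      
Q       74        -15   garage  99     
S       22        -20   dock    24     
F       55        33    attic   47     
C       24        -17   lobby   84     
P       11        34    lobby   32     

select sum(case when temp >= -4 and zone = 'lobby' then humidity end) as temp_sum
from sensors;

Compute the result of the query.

170

sensor=N: ✗
sensor=Z: ✓ → 78
sensor=G: ✗
sensor=X: ✗
sensor=H: ✓ → 63
sensor=Y: ✗
sensor=K: ✓ → 18
sensor=R: ✗
sensor=D: ✗
sensor=Q: ✗
sensor=S: ✗
sensor=F: ✗
sensor=C: ✗
sensor=P: ✓ → 11
temp_sum = 78 + 63 + 18 + 11 = 170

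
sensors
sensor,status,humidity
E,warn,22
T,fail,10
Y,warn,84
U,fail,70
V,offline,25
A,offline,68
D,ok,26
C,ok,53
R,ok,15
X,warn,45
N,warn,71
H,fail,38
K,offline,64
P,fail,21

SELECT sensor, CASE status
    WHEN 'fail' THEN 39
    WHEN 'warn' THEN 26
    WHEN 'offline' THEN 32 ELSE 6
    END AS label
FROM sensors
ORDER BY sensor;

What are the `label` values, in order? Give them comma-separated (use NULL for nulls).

32, 6, 6, 26, 39, 32, 26, 39, 6, 39, 39, 32, 26, 26

sensor=A: status='offline' → 32
sensor=C: ELSE → 6
sensor=D: ELSE → 6
sensor=E: status='warn' → 26
sensor=H: status='fail' → 39
sensor=K: status='offline' → 32
sensor=N: status='warn' → 26
sensor=P: status='fail' → 39
sensor=R: ELSE → 6
sensor=T: status='fail' → 39
sensor=U: status='fail' → 39
sensor=V: status='offline' → 32
sensor=X: status='warn' → 26
sensor=Y: status='warn' → 26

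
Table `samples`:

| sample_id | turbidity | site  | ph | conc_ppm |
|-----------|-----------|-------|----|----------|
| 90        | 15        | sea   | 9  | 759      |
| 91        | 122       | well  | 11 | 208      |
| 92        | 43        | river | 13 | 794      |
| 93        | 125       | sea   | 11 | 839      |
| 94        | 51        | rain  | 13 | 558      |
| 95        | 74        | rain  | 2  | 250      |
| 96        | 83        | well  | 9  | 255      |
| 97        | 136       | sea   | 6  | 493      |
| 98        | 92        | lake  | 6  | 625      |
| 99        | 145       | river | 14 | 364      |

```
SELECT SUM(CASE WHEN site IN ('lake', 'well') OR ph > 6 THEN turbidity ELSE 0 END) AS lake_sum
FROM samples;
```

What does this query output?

676

sample_id=90: ✓ → 15
sample_id=91: ✓ → 122
sample_id=92: ✓ → 43
sample_id=93: ✓ → 125
sample_id=94: ✓ → 51
sample_id=95: ✗
sample_id=96: ✓ → 83
sample_id=97: ✗
sample_id=98: ✓ → 92
sample_id=99: ✓ → 145
lake_sum = 15 + 122 + 43 + 125 + 51 + 83 + 92 + 145 = 676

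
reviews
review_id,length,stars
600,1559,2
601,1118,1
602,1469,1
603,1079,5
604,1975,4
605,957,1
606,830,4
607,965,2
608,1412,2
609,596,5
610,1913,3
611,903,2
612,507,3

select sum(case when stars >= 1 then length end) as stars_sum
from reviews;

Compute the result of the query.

review_id=600: ✓ → 1559
review_id=601: ✓ → 1118
review_id=602: ✓ → 1469
review_id=603: ✓ → 1079
review_id=604: ✓ → 1975
review_id=605: ✓ → 957
review_id=606: ✓ → 830
review_id=607: ✓ → 965
review_id=608: ✓ → 1412
review_id=609: ✓ → 596
review_id=610: ✓ → 1913
review_id=611: ✓ → 903
review_id=612: ✓ → 507
stars_sum = 1559 + 1118 + 1469 + 1079 + 1975 + 957 + 830 + 965 + 1412 + 596 + 1913 + 903 + 507 = 15283

15283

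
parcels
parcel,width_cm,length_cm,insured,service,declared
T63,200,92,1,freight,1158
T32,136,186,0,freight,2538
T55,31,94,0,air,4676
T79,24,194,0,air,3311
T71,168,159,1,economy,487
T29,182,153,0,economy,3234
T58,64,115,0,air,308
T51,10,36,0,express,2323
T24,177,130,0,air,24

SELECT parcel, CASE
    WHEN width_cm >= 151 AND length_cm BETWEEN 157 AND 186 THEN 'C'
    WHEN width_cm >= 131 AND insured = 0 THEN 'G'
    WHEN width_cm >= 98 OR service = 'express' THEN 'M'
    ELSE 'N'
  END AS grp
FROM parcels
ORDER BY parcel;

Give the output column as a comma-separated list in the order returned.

G, G, G, M, N, N, M, C, N

parcel=T24: width_cm >= 131 AND insured = 0 → G
parcel=T29: width_cm >= 131 AND insured = 0 → G
parcel=T32: width_cm >= 131 AND insured = 0 → G
parcel=T51: width_cm >= 98 OR service = 'express' → M
parcel=T55: ELSE → N
parcel=T58: ELSE → N
parcel=T63: width_cm >= 98 OR service = 'express' → M
parcel=T71: width_cm >= 151 AND length_cm BETWEEN 157 AND 186 → C
parcel=T79: ELSE → N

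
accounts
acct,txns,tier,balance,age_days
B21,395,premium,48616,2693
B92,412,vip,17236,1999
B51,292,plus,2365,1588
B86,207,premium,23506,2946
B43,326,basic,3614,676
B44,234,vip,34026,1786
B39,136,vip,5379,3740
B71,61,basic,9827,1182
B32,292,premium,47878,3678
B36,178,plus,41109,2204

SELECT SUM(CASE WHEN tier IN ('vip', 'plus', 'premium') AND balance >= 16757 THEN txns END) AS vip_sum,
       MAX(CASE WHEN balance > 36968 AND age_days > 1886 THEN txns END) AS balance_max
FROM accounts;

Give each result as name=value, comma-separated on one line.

vip_sum=1718, balance_max=395

[vip_sum: tier IN ('vip', 'plus', 'premium') AND balance >= 16757]
acct=B21: ✓ → 395
acct=B92: ✓ → 412
acct=B51: ✗
acct=B86: ✓ → 207
acct=B43: ✗
acct=B44: ✓ → 234
acct=B39: ✗
acct=B71: ✗
acct=B32: ✓ → 292
acct=B36: ✓ → 178
vip_sum = 395 + 412 + 207 + 234 + 292 + 178 = 1718
—
[balance_max: balance > 36968 AND age_days > 1886]
acct=B21: ✓ → 395
acct=B92: ✗
acct=B51: ✗
acct=B86: ✗
acct=B43: ✗
acct=B44: ✗
acct=B39: ✗
acct=B71: ✗
acct=B32: ✓ → 292
acct=B36: ✓ → 178
balance_max = MAX(395, 292, 178) = 395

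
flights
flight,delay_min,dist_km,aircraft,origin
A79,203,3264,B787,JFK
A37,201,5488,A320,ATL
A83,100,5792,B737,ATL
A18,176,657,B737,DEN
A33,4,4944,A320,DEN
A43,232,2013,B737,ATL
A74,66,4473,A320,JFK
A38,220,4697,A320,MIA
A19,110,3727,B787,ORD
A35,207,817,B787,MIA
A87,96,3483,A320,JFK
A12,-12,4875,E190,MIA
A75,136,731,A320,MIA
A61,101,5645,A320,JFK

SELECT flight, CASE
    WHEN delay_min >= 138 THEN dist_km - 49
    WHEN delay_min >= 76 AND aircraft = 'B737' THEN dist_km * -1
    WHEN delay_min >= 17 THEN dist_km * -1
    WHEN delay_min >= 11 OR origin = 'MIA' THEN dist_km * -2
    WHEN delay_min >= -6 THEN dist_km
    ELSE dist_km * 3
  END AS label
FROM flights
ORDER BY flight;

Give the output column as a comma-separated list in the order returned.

flight=A12: delay_min >= 11 OR origin = 'MIA' → -9750
flight=A18: delay_min >= 138 → 608
flight=A19: delay_min >= 17 → -3727
flight=A33: delay_min >= -6 → 4944
flight=A35: delay_min >= 138 → 768
flight=A37: delay_min >= 138 → 5439
flight=A38: delay_min >= 138 → 4648
flight=A43: delay_min >= 138 → 1964
flight=A61: delay_min >= 17 → -5645
flight=A74: delay_min >= 17 → -4473
flight=A75: delay_min >= 17 → -731
flight=A79: delay_min >= 138 → 3215
flight=A83: delay_min >= 76 AND aircraft = 'B737' → -5792
flight=A87: delay_min >= 17 → -3483

-9750, 608, -3727, 4944, 768, 5439, 4648, 1964, -5645, -4473, -731, 3215, -5792, -3483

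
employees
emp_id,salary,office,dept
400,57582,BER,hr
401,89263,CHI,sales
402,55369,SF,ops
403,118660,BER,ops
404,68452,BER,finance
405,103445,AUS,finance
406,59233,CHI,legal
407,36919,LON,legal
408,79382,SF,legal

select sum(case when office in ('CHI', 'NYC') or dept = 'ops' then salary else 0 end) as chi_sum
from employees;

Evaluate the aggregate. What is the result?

322525

emp_id=400: ✗
emp_id=401: ✓ → 89263
emp_id=402: ✓ → 55369
emp_id=403: ✓ → 118660
emp_id=404: ✗
emp_id=405: ✗
emp_id=406: ✓ → 59233
emp_id=407: ✗
emp_id=408: ✗
chi_sum = 89263 + 55369 + 118660 + 59233 = 322525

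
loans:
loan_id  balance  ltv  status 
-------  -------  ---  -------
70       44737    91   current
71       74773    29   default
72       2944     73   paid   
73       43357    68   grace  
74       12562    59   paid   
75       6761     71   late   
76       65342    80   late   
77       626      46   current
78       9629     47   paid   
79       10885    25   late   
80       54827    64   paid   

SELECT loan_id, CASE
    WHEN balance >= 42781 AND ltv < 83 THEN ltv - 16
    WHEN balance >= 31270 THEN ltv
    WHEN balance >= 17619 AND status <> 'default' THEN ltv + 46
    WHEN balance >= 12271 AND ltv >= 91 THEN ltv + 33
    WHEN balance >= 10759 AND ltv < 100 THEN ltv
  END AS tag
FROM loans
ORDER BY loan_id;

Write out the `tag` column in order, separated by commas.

91, 13, NULL, 52, 59, NULL, 64, NULL, NULL, 25, 48

loan_id=70: balance >= 31270 → 91
loan_id=71: balance >= 42781 AND ltv < 83 → 13
loan_id=72: (no match → NULL) → NULL
loan_id=73: balance >= 42781 AND ltv < 83 → 52
loan_id=74: balance >= 10759 AND ltv < 100 → 59
loan_id=75: (no match → NULL) → NULL
loan_id=76: balance >= 42781 AND ltv < 83 → 64
loan_id=77: (no match → NULL) → NULL
loan_id=78: (no match → NULL) → NULL
loan_id=79: balance >= 10759 AND ltv < 100 → 25
loan_id=80: balance >= 42781 AND ltv < 83 → 48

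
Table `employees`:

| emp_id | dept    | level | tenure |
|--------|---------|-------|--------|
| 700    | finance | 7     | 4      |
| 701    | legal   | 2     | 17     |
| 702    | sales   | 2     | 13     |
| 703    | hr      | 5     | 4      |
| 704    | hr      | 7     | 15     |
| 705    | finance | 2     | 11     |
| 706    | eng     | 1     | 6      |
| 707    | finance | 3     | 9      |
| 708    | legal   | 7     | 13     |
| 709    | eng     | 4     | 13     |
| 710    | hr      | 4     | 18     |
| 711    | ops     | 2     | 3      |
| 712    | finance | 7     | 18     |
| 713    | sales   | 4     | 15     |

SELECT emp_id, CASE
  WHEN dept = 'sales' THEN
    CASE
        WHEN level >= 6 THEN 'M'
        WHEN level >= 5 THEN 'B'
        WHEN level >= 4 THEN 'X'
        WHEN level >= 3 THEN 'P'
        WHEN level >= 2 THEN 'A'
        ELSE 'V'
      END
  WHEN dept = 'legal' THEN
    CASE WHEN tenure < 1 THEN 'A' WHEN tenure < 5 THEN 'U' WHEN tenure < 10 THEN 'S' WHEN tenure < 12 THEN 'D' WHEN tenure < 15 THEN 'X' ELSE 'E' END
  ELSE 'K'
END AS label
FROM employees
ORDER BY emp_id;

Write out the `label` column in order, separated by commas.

emp_id=700: dept='finance' → outer ELSE → K
emp_id=701: dept='legal' → inner[ELSE] → E
emp_id=702: dept='sales' → inner[level >= 2] → A
emp_id=703: dept='hr' → outer ELSE → K
emp_id=704: dept='hr' → outer ELSE → K
emp_id=705: dept='finance' → outer ELSE → K
emp_id=706: dept='eng' → outer ELSE → K
emp_id=707: dept='finance' → outer ELSE → K
emp_id=708: dept='legal' → inner[tenure < 15] → X
emp_id=709: dept='eng' → outer ELSE → K
emp_id=710: dept='hr' → outer ELSE → K
emp_id=711: dept='ops' → outer ELSE → K
emp_id=712: dept='finance' → outer ELSE → K
emp_id=713: dept='sales' → inner[level >= 4] → X

K, E, A, K, K, K, K, K, X, K, K, K, K, X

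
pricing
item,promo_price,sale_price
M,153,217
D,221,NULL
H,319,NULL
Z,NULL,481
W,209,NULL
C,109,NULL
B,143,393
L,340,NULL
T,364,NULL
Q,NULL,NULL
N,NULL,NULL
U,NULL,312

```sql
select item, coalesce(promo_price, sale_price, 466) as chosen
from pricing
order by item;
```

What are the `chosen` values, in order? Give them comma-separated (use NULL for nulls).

item=B: promo_price=143 → 143
item=C: promo_price=109 → 109
item=D: promo_price=221 → 221
item=H: promo_price=319 → 319
item=L: promo_price=340 → 340
item=M: promo_price=153 → 153
item=N: promo_price=NULL, sale_price=NULL, → literal 466 → 466
item=Q: promo_price=NULL, sale_price=NULL, → literal 466 → 466
item=T: promo_price=364 → 364
item=U: promo_price=NULL, sale_price=312 → 312
item=W: promo_price=209 → 209
item=Z: promo_price=NULL, sale_price=481 → 481

143, 109, 221, 319, 340, 153, 466, 466, 364, 312, 209, 481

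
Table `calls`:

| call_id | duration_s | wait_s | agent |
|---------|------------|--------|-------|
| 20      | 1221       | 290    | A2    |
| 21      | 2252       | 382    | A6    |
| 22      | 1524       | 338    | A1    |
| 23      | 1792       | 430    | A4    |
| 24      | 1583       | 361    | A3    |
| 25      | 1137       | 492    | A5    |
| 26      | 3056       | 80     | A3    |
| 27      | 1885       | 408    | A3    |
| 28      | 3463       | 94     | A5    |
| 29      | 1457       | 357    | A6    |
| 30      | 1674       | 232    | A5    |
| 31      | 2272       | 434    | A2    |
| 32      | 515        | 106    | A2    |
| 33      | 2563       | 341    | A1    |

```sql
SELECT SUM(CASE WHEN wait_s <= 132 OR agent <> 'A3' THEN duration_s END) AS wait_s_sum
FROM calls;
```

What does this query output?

call_id=20: ✓ → 1221
call_id=21: ✓ → 2252
call_id=22: ✓ → 1524
call_id=23: ✓ → 1792
call_id=24: ✗
call_id=25: ✓ → 1137
call_id=26: ✓ → 3056
call_id=27: ✗
call_id=28: ✓ → 3463
call_id=29: ✓ → 1457
call_id=30: ✓ → 1674
call_id=31: ✓ → 2272
call_id=32: ✓ → 515
call_id=33: ✓ → 2563
wait_s_sum = 1221 + 2252 + 1524 + 1792 + 1137 + 3056 + 3463 + 1457 + 1674 + 2272 + 515 + 2563 = 22926

22926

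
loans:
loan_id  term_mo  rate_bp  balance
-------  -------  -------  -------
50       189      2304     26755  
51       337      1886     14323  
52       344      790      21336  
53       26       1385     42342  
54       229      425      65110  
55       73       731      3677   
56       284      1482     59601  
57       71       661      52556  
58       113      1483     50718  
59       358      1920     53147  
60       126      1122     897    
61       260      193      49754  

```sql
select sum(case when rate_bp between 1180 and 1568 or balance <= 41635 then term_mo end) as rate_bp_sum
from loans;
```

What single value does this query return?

1492

loan_id=50: ✓ → 189
loan_id=51: ✓ → 337
loan_id=52: ✓ → 344
loan_id=53: ✓ → 26
loan_id=54: ✗
loan_id=55: ✓ → 73
loan_id=56: ✓ → 284
loan_id=57: ✗
loan_id=58: ✓ → 113
loan_id=59: ✗
loan_id=60: ✓ → 126
loan_id=61: ✗
rate_bp_sum = 189 + 337 + 344 + 26 + 73 + 284 + 113 + 126 = 1492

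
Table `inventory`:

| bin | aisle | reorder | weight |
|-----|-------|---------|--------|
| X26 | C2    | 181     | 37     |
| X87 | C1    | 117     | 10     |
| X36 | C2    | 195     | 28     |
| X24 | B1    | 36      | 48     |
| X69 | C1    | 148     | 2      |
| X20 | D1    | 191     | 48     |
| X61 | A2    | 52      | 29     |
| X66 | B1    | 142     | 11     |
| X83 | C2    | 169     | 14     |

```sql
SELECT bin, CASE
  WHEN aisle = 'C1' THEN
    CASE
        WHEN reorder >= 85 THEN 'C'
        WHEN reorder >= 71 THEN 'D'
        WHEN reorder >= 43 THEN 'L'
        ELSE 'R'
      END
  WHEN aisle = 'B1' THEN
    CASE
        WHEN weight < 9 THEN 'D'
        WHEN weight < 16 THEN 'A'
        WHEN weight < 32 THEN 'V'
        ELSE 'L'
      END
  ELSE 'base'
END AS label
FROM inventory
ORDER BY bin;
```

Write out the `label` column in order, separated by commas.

base, L, base, base, base, A, C, base, C

bin=X20: aisle='D1' → outer ELSE → base
bin=X24: aisle='B1' → inner[ELSE] → L
bin=X26: aisle='C2' → outer ELSE → base
bin=X36: aisle='C2' → outer ELSE → base
bin=X61: aisle='A2' → outer ELSE → base
bin=X66: aisle='B1' → inner[weight < 16] → A
bin=X69: aisle='C1' → inner[reorder >= 85] → C
bin=X83: aisle='C2' → outer ELSE → base
bin=X87: aisle='C1' → inner[reorder >= 85] → C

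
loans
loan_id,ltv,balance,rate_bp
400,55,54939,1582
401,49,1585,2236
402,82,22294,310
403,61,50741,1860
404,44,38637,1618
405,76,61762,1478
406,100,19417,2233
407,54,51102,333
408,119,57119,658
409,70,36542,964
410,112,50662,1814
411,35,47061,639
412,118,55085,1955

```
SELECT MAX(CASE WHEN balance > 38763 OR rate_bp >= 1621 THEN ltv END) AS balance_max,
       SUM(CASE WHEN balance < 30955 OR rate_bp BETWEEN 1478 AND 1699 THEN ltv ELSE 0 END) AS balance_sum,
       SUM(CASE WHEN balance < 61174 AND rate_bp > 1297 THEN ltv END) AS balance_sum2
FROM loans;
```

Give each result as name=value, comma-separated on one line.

balance_max=119, balance_sum=406, balance_sum2=539

[balance_max: balance > 38763 OR rate_bp >= 1621]
loan_id=400: ✓ → 55
loan_id=401: ✓ → 49
loan_id=402: ✗
loan_id=403: ✓ → 61
loan_id=404: ✗
loan_id=405: ✓ → 76
loan_id=406: ✓ → 100
loan_id=407: ✓ → 54
loan_id=408: ✓ → 119
loan_id=409: ✗
loan_id=410: ✓ → 112
loan_id=411: ✓ → 35
loan_id=412: ✓ → 118
balance_max = MAX(55, 49, 61, 76, 100, 54, 119, 112, 35, 118) = 119
—
[balance_sum: balance < 30955 OR rate_bp BETWEEN 1478 AND 1699]
loan_id=400: ✓ → 55
loan_id=401: ✓ → 49
loan_id=402: ✓ → 82
loan_id=403: ✗
loan_id=404: ✓ → 44
loan_id=405: ✓ → 76
loan_id=406: ✓ → 100
loan_id=407: ✗
loan_id=408: ✗
loan_id=409: ✗
loan_id=410: ✗
loan_id=411: ✗
loan_id=412: ✗
balance_sum = 55 + 49 + 82 + 44 + 76 + 100 = 406
—
[balance_sum2: balance < 61174 AND rate_bp > 1297]
loan_id=400: ✓ → 55
loan_id=401: ✓ → 49
loan_id=402: ✗
loan_id=403: ✓ → 61
loan_id=404: ✓ → 44
loan_id=405: ✗
loan_id=406: ✓ → 100
loan_id=407: ✗
loan_id=408: ✗
loan_id=409: ✗
loan_id=410: ✓ → 112
loan_id=411: ✗
loan_id=412: ✓ → 118
balance_sum2 = 55 + 49 + 61 + 44 + 100 + 112 + 118 = 539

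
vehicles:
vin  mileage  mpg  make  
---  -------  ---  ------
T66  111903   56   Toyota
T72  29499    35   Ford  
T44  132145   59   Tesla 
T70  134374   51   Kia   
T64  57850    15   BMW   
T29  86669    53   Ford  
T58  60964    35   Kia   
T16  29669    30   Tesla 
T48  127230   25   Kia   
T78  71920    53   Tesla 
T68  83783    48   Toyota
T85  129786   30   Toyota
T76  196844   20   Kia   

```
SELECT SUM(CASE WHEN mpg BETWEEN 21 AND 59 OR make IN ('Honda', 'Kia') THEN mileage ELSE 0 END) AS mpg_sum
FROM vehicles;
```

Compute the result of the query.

1194786

vin=T66: ✓ → 111903
vin=T72: ✓ → 29499
vin=T44: ✓ → 132145
vin=T70: ✓ → 134374
vin=T64: ✗
vin=T29: ✓ → 86669
vin=T58: ✓ → 60964
vin=T16: ✓ → 29669
vin=T48: ✓ → 127230
vin=T78: ✓ → 71920
vin=T68: ✓ → 83783
vin=T85: ✓ → 129786
vin=T76: ✓ → 196844
mpg_sum = 111903 + 29499 + 132145 + 134374 + 86669 + 60964 + 29669 + 127230 + 71920 + 83783 + 129786 + 196844 = 1194786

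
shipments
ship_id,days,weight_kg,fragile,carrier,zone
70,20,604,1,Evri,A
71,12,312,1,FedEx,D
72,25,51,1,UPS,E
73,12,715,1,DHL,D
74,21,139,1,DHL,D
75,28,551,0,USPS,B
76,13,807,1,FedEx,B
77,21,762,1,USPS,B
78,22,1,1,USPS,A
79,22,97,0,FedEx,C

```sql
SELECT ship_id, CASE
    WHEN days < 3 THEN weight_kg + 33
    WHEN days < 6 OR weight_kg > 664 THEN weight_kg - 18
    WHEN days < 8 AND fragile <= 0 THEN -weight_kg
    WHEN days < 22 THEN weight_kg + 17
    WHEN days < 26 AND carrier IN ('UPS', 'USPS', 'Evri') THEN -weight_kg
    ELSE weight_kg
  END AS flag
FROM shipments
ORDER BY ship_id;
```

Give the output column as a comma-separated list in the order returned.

621, 329, -51, 697, 156, 551, 789, 744, -1, 97

ship_id=70: days < 22 → 621
ship_id=71: days < 22 → 329
ship_id=72: days < 26 AND carrier IN ('UPS', 'USPS', 'Evri') → -51
ship_id=73: days < 6 OR weight_kg > 664 → 697
ship_id=74: days < 22 → 156
ship_id=75: ELSE → 551
ship_id=76: days < 6 OR weight_kg > 664 → 789
ship_id=77: days < 6 OR weight_kg > 664 → 744
ship_id=78: days < 26 AND carrier IN ('UPS', 'USPS', 'Evri') → -1
ship_id=79: ELSE → 97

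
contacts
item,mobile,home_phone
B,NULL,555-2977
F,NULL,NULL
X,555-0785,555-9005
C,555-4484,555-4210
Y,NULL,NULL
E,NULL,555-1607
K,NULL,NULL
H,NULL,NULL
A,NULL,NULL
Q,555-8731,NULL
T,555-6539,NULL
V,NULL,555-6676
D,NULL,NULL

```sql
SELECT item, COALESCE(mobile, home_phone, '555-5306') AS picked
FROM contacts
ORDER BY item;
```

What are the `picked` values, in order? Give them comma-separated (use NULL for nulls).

item=A: mobile=NULL, home_phone=NULL, → literal 555-5306 → 555-5306
item=B: mobile=NULL, home_phone=555-2977 → 555-2977
item=C: mobile=555-4484 → 555-4484
item=D: mobile=NULL, home_phone=NULL, → literal 555-5306 → 555-5306
item=E: mobile=NULL, home_phone=555-1607 → 555-1607
item=F: mobile=NULL, home_phone=NULL, → literal 555-5306 → 555-5306
item=H: mobile=NULL, home_phone=NULL, → literal 555-5306 → 555-5306
item=K: mobile=NULL, home_phone=NULL, → literal 555-5306 → 555-5306
item=Q: mobile=555-8731 → 555-8731
item=T: mobile=555-6539 → 555-6539
item=V: mobile=NULL, home_phone=555-6676 → 555-6676
item=X: mobile=555-0785 → 555-0785
item=Y: mobile=NULL, home_phone=NULL, → literal 555-5306 → 555-5306

555-5306, 555-2977, 555-4484, 555-5306, 555-1607, 555-5306, 555-5306, 555-5306, 555-8731, 555-6539, 555-6676, 555-0785, 555-5306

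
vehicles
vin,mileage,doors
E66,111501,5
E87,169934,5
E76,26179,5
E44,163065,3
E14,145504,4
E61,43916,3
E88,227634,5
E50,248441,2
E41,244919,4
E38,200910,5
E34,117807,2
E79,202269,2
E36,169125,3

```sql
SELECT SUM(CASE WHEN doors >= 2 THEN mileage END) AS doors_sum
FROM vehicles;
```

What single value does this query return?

vin=E66: ✓ → 111501
vin=E87: ✓ → 169934
vin=E76: ✓ → 26179
vin=E44: ✓ → 163065
vin=E14: ✓ → 145504
vin=E61: ✓ → 43916
vin=E88: ✓ → 227634
vin=E50: ✓ → 248441
vin=E41: ✓ → 244919
vin=E38: ✓ → 200910
vin=E34: ✓ → 117807
vin=E79: ✓ → 202269
vin=E36: ✓ → 169125
doors_sum = 111501 + 169934 + 26179 + 163065 + 145504 + 43916 + 227634 + 248441 + 244919 + 200910 + 117807 + 202269 + 169125 = 2071204

2071204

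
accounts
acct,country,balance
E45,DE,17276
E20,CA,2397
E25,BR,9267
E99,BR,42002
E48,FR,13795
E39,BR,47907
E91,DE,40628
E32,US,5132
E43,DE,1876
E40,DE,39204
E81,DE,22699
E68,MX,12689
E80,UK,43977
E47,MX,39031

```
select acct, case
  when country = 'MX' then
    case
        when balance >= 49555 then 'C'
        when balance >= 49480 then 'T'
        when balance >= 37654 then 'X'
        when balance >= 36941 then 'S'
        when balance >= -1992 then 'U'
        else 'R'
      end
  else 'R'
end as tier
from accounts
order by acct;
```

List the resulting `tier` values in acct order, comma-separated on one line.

acct=E20: country='CA' → outer ELSE → R
acct=E25: country='BR' → outer ELSE → R
acct=E32: country='US' → outer ELSE → R
acct=E39: country='BR' → outer ELSE → R
acct=E40: country='DE' → outer ELSE → R
acct=E43: country='DE' → outer ELSE → R
acct=E45: country='DE' → outer ELSE → R
acct=E47: country='MX' → inner[balance >= 37654] → X
acct=E48: country='FR' → outer ELSE → R
acct=E68: country='MX' → inner[balance >= -1992] → U
acct=E80: country='UK' → outer ELSE → R
acct=E81: country='DE' → outer ELSE → R
acct=E91: country='DE' → outer ELSE → R
acct=E99: country='BR' → outer ELSE → R

R, R, R, R, R, R, R, X, R, U, R, R, R, R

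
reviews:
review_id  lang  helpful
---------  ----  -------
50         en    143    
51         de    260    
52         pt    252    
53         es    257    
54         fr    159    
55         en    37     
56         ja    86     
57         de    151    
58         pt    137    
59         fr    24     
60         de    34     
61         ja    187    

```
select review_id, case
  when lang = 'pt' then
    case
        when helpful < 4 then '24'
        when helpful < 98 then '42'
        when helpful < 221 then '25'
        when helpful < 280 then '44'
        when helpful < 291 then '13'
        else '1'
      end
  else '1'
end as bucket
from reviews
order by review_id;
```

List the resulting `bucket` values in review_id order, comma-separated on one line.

review_id=50: lang='en' → outer ELSE → 1
review_id=51: lang='de' → outer ELSE → 1
review_id=52: lang='pt' → inner[helpful < 280] → 44
review_id=53: lang='es' → outer ELSE → 1
review_id=54: lang='fr' → outer ELSE → 1
review_id=55: lang='en' → outer ELSE → 1
review_id=56: lang='ja' → outer ELSE → 1
review_id=57: lang='de' → outer ELSE → 1
review_id=58: lang='pt' → inner[helpful < 221] → 25
review_id=59: lang='fr' → outer ELSE → 1
review_id=60: lang='de' → outer ELSE → 1
review_id=61: lang='ja' → outer ELSE → 1

1, 1, 44, 1, 1, 1, 1, 1, 25, 1, 1, 1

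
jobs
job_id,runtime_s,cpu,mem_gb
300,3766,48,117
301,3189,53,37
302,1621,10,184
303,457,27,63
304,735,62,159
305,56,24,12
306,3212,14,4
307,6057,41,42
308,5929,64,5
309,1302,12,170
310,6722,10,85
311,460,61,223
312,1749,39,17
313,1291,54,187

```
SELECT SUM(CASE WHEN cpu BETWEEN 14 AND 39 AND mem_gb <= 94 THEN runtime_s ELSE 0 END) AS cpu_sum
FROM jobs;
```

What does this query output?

5474

job_id=300: ✗
job_id=301: ✗
job_id=302: ✗
job_id=303: ✓ → 457
job_id=304: ✗
job_id=305: ✓ → 56
job_id=306: ✓ → 3212
job_id=307: ✗
job_id=308: ✗
job_id=309: ✗
job_id=310: ✗
job_id=311: ✗
job_id=312: ✓ → 1749
job_id=313: ✗
cpu_sum = 457 + 56 + 3212 + 1749 = 5474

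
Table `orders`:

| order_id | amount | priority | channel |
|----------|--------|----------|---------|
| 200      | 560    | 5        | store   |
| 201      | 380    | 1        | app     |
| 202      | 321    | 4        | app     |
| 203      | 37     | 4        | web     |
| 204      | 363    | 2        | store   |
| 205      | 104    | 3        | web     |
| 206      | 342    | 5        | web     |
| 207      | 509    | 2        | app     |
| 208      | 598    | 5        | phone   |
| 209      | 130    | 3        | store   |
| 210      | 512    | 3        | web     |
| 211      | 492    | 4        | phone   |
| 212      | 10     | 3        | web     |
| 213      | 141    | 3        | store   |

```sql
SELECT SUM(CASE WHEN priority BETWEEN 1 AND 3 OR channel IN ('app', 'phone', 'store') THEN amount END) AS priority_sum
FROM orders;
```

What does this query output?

4120

order_id=200: ✓ → 560
order_id=201: ✓ → 380
order_id=202: ✓ → 321
order_id=203: ✗
order_id=204: ✓ → 363
order_id=205: ✓ → 104
order_id=206: ✗
order_id=207: ✓ → 509
order_id=208: ✓ → 598
order_id=209: ✓ → 130
order_id=210: ✓ → 512
order_id=211: ✓ → 492
order_id=212: ✓ → 10
order_id=213: ✓ → 141
priority_sum = 560 + 380 + 321 + 363 + 104 + 509 + 598 + 130 + 512 + 492 + 10 + 141 = 4120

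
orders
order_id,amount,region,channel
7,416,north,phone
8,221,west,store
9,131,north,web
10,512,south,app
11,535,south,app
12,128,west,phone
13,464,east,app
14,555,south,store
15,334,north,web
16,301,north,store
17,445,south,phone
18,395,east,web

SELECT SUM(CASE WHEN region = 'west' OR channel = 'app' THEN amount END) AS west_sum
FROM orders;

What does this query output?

order_id=7: ✗
order_id=8: ✓ → 221
order_id=9: ✗
order_id=10: ✓ → 512
order_id=11: ✓ → 535
order_id=12: ✓ → 128
order_id=13: ✓ → 464
order_id=14: ✗
order_id=15: ✗
order_id=16: ✗
order_id=17: ✗
order_id=18: ✗
west_sum = 221 + 512 + 535 + 128 + 464 = 1860

1860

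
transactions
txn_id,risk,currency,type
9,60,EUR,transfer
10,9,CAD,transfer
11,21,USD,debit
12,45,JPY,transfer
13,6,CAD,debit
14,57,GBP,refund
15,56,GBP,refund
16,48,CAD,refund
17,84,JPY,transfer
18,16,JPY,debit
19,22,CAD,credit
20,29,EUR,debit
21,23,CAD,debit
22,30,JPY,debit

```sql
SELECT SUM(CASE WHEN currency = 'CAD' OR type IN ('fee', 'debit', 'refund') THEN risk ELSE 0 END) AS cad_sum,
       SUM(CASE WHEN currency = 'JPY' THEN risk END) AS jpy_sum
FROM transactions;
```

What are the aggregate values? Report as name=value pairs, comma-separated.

cad_sum=317, jpy_sum=175

[cad_sum: currency = 'CAD' OR type IN ('fee', 'debit', 'refund')]
txn_id=9: ✗
txn_id=10: ✓ → 9
txn_id=11: ✓ → 21
txn_id=12: ✗
txn_id=13: ✓ → 6
txn_id=14: ✓ → 57
txn_id=15: ✓ → 56
txn_id=16: ✓ → 48
txn_id=17: ✗
txn_id=18: ✓ → 16
txn_id=19: ✓ → 22
txn_id=20: ✓ → 29
txn_id=21: ✓ → 23
txn_id=22: ✓ → 30
cad_sum = 9 + 21 + 6 + 57 + 56 + 48 + 16 + 22 + 29 + 23 + 30 = 317
—
[jpy_sum: currency = 'JPY']
txn_id=9: ✗
txn_id=10: ✗
txn_id=11: ✗
txn_id=12: ✓ → 45
txn_id=13: ✗
txn_id=14: ✗
txn_id=15: ✗
txn_id=16: ✗
txn_id=17: ✓ → 84
txn_id=18: ✓ → 16
txn_id=19: ✗
txn_id=20: ✗
txn_id=21: ✗
txn_id=22: ✓ → 30
jpy_sum = 45 + 84 + 16 + 30 = 175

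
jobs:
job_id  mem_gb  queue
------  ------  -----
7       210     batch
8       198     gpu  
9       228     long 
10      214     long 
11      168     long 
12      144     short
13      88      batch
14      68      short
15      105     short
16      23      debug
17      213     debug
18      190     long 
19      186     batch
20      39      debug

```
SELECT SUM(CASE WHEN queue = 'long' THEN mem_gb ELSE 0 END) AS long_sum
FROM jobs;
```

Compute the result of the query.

job_id=7: ✗
job_id=8: ✗
job_id=9: ✓ → 228
job_id=10: ✓ → 214
job_id=11: ✓ → 168
job_id=12: ✗
job_id=13: ✗
job_id=14: ✗
job_id=15: ✗
job_id=16: ✗
job_id=17: ✗
job_id=18: ✓ → 190
job_id=19: ✗
job_id=20: ✗
long_sum = 228 + 214 + 168 + 190 = 800

800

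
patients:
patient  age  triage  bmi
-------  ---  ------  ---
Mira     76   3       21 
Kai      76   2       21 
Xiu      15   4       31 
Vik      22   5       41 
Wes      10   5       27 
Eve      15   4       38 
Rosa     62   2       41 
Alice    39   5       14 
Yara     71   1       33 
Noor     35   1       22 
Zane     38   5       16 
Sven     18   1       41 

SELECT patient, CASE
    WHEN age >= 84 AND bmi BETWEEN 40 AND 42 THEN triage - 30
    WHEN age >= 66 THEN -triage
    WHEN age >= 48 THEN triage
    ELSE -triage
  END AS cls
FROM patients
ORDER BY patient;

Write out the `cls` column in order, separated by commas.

-5, -4, -2, -3, -1, 2, -1, -5, -5, -4, -1, -5

patient=Alice: ELSE → -5
patient=Eve: ELSE → -4
patient=Kai: age >= 66 → -2
patient=Mira: age >= 66 → -3
patient=Noor: ELSE → -1
patient=Rosa: age >= 48 → 2
patient=Sven: ELSE → -1
patient=Vik: ELSE → -5
patient=Wes: ELSE → -5
patient=Xiu: ELSE → -4
patient=Yara: age >= 66 → -1
patient=Zane: ELSE → -5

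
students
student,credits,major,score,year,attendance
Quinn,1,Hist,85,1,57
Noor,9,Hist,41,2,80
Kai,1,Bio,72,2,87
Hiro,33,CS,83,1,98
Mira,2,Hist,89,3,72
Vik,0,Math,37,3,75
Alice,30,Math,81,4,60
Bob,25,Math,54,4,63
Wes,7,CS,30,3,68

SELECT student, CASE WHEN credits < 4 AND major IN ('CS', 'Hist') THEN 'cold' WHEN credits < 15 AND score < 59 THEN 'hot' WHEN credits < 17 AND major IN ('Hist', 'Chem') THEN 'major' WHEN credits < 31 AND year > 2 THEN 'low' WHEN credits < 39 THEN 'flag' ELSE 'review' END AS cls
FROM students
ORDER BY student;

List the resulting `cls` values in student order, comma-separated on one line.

student=Alice: credits < 31 AND year > 2 → low
student=Bob: credits < 31 AND year > 2 → low
student=Hiro: credits < 39 → flag
student=Kai: credits < 39 → flag
student=Mira: credits < 4 AND major IN ('CS', 'Hist') → cold
student=Noor: credits < 15 AND score < 59 → hot
student=Quinn: credits < 4 AND major IN ('CS', 'Hist') → cold
student=Vik: credits < 15 AND score < 59 → hot
student=Wes: credits < 15 AND score < 59 → hot

low, low, flag, flag, cold, hot, cold, hot, hot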